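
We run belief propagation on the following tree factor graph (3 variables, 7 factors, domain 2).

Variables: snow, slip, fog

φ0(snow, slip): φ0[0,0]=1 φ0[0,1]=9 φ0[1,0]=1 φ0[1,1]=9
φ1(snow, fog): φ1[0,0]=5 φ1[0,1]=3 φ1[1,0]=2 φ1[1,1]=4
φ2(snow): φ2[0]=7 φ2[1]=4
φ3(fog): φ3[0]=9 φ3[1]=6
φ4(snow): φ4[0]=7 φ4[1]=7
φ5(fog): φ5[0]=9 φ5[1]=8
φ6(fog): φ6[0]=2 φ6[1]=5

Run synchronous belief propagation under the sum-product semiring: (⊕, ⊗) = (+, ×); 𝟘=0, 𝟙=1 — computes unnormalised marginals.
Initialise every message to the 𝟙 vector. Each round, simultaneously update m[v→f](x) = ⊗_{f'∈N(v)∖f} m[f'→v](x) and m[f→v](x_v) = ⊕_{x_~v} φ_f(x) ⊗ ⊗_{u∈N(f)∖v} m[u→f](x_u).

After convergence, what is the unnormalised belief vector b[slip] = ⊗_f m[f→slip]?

init: all messages = 𝟙 over 2 values
r1 m[φ0→snow] = [10, 10]
r1 m[φ0→slip] = [2, 18]
r1 m[φ1→snow] = [8, 6]
r1 m[φ1→fog] = [7, 7]
r1 m[φ2→snow] = [7, 4]
r1 m[φ3→fog] = [9, 6]
r1 m[φ4→snow] = [7, 7]
r1 m[φ5→fog] = [9, 8]
r1 m[φ6→fog] = [2, 5]
r1 m[snow→φ0] = [1, 1]
r1 m[snow→φ1] = [1, 1]
r1 m[snow→φ2] = [1, 1]
r1 m[snow→φ4] = [1, 1]
r1 m[slip→φ0] = [1, 1]
r1 m[fog→φ1] = [1, 1]
r1 m[fog→φ3] = [1, 1]
r1 m[fog→φ5] = [1, 1]
r1 m[fog→φ6] = [1, 1]
r2 m[φ0→snow] = [10, 10]
r2 m[φ0→slip] = [2, 18]
r2 m[φ1→snow] = [8, 6]
r2 m[φ1→fog] = [7, 7]
r2 m[φ2→snow] = [7, 4]
r2 m[φ3→fog] = [9, 6]
r2 m[φ4→snow] = [7, 7]
r2 m[φ5→fog] = [9, 8]
r2 m[φ6→fog] = [2, 5]
r2 m[snow→φ0] = [392, 168]
r2 m[snow→φ1] = [490, 280]
r2 m[snow→φ2] = [560, 420]
r2 m[snow→φ4] = [560, 240]
r2 m[slip→φ0] = [1, 1]
r2 m[fog→φ1] = [162, 240]
r2 m[fog→φ3] = [126, 280]
r2 m[fog→φ5] = [126, 210]
r2 m[fog→φ6] = [567, 336]
r3 m[φ0→snow] = [10, 10]
r3 m[φ0→slip] = [560, 5040]
r3 m[φ1→snow] = [1530, 1284]
r3 m[φ1→fog] = [3010, 2590]
r3 m[φ2→snow] = [7, 4]
r3 m[φ3→fog] = [9, 6]
r3 m[φ4→snow] = [7, 7]
r3 m[φ5→fog] = [9, 8]
r3 m[φ6→fog] = [2, 5]
r3 m[snow→φ0] = [392, 168]
r3 m[snow→φ1] = [490, 280]
r3 m[snow→φ2] = [560, 420]
r3 m[snow→φ4] = [560, 240]
r3 m[slip→φ0] = [1, 1]
r3 m[fog→φ1] = [162, 240]
r3 m[fog→φ3] = [126, 280]
r3 m[fog→φ5] = [126, 210]
r3 m[fog→φ6] = [567, 336]
r4 m[φ0→snow] = [10, 10]
r4 m[φ0→slip] = [560, 5040]
r4 m[φ1→snow] = [1530, 1284]
r4 m[φ1→fog] = [3010, 2590]
r4 m[φ2→snow] = [7, 4]
r4 m[φ3→fog] = [9, 6]
r4 m[φ4→snow] = [7, 7]
r4 m[φ5→fog] = [9, 8]
r4 m[φ6→fog] = [2, 5]
r4 m[snow→φ0] = [74970, 35952]
r4 m[snow→φ1] = [490, 280]
r4 m[snow→φ2] = [107100, 89880]
r4 m[snow→φ4] = [107100, 51360]
r4 m[slip→φ0] = [1, 1]
r4 m[fog→φ1] = [162, 240]
r4 m[fog→φ3] = [54180, 103600]
r4 m[fog→φ5] = [54180, 77700]
r4 m[fog→φ6] = [243810, 124320]
r5 m[φ0→snow] = [10, 10]
r5 m[φ0→slip] = [110922, 998298]
r5 m[φ1→snow] = [1530, 1284]
r5 m[φ1→fog] = [3010, 2590]
r5 m[φ2→snow] = [7, 4]
r5 m[φ3→fog] = [9, 6]
r5 m[φ4→snow] = [7, 7]
r5 m[φ5→fog] = [9, 8]
r5 m[φ6→fog] = [2, 5]
r5 m[snow→φ0] = [74970, 35952]
r5 m[snow→φ1] = [490, 280]
r5 m[snow→φ2] = [107100, 89880]
r5 m[snow→φ4] = [107100, 51360]
r5 m[slip→φ0] = [1, 1]
r5 m[fog→φ1] = [162, 240]
r5 m[fog→φ3] = [54180, 103600]
r5 m[fog→φ5] = [54180, 77700]
r5 m[fog→φ6] = [243810, 124320]
r6 m[φ0→snow] = [10, 10]
r6 m[φ0→slip] = [110922, 998298]
r6 m[φ1→snow] = [1530, 1284]
r6 m[φ1→fog] = [3010, 2590]
r6 m[φ2→snow] = [7, 4]
r6 m[φ3→fog] = [9, 6]
r6 m[φ4→snow] = [7, 7]
r6 m[φ5→fog] = [9, 8]
r6 m[φ6→fog] = [2, 5]
r6 m[snow→φ0] = [74970, 35952]
r6 m[snow→φ1] = [490, 280]
r6 m[snow→φ2] = [107100, 89880]
r6 m[snow→φ4] = [107100, 51360]
r6 m[slip→φ0] = [1, 1]
r6 m[fog→φ1] = [162, 240]
r6 m[fog→φ3] = [54180, 103600]
r6 m[fog→φ5] = [54180, 77700]
r6 m[fog→φ6] = [243810, 124320]
fixed point reached at round 6
b[slip] = ⊗ incoming = [110922, 998298]

b[slip] = [110922, 998298]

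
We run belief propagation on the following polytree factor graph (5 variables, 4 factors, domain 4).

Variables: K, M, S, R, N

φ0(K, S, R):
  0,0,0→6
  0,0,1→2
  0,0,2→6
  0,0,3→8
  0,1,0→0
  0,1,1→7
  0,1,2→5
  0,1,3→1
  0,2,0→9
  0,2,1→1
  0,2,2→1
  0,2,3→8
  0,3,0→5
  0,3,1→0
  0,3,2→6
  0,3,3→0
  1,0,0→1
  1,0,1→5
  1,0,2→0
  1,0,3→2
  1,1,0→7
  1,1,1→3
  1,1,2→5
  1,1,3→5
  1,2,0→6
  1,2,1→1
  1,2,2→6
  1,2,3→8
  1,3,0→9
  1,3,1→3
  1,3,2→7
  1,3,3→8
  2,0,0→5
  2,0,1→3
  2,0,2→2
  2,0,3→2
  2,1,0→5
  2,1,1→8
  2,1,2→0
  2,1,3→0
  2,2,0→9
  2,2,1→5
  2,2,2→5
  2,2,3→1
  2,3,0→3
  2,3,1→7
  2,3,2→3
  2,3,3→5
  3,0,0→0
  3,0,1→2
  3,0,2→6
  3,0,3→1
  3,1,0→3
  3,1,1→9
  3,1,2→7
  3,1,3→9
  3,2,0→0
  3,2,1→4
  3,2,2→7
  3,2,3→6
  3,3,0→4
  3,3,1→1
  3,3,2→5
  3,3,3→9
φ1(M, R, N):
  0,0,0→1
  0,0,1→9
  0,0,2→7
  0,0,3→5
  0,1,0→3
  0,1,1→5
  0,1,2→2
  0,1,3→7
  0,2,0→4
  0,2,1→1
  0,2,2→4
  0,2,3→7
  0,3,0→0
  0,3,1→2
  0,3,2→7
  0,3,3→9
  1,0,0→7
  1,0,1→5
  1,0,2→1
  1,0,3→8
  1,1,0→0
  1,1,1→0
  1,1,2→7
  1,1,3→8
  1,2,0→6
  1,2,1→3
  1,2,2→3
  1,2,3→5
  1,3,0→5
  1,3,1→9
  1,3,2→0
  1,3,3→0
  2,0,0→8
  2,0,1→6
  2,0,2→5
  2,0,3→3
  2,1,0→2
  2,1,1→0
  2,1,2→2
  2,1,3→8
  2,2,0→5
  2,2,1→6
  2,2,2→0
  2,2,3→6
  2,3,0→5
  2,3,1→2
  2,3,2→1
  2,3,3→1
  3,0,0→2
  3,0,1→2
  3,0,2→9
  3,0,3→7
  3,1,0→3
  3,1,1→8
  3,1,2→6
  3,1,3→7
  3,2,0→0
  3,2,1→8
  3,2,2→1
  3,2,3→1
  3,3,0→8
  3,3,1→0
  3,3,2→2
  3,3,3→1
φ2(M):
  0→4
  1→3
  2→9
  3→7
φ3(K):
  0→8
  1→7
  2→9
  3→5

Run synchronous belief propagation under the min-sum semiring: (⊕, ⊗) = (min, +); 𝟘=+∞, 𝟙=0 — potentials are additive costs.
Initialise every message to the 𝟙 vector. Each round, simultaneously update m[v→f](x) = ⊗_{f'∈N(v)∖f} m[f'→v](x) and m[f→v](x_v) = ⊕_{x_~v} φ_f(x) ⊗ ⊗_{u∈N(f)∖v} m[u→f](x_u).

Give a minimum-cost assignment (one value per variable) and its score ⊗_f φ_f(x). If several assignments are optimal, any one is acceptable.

init: all messages = 𝟙 over 4 values
r1 m[φ0→K] = [0, 0, 0, 0]
r1 m[φ0→S] = [0, 0, 0, 0]
r1 m[φ0→R] = [0, 0, 0, 0]
r1 m[φ1→M] = [0, 0, 0, 0]
r1 m[φ1→R] = [1, 0, 0, 0]
r1 m[φ1→N] = [0, 0, 0, 0]
r1 m[φ2→M] = [4, 3, 9, 7]
r1 m[φ3→K] = [8, 7, 9, 5]
r1 m[K→φ0] = [0, 0, 0, 0]
r1 m[K→φ3] = [0, 0, 0, 0]
r1 m[M→φ1] = [0, 0, 0, 0]
r1 m[M→φ2] = [0, 0, 0, 0]
r1 m[S→φ0] = [0, 0, 0, 0]
r1 m[R→φ0] = [0, 0, 0, 0]
r1 m[R→φ1] = [0, 0, 0, 0]
r1 m[N→φ1] = [0, 0, 0, 0]
r2 m[φ0→K] = [0, 0, 0, 0]
r2 m[φ0→S] = [0, 0, 0, 0]
r2 m[φ0→R] = [0, 0, 0, 0]
r2 m[φ1→M] = [0, 0, 0, 0]
r2 m[φ1→R] = [1, 0, 0, 0]
r2 m[φ1→N] = [0, 0, 0, 0]
r2 m[φ2→M] = [4, 3, 9, 7]
r2 m[φ3→K] = [8, 7, 9, 5]
r2 m[K→φ0] = [8, 7, 9, 5]
r2 m[K→φ3] = [0, 0, 0, 0]
r2 m[M→φ1] = [4, 3, 9, 7]
r2 m[M→φ2] = [0, 0, 0, 0]
r2 m[S→φ0] = [0, 0, 0, 0]
r2 m[R→φ0] = [1, 0, 0, 0]
r2 m[R→φ1] = [0, 0, 0, 0]
r2 m[N→φ1] = [0, 0, 0, 0]
r3 m[φ0→K] = [0, 0, 0, 1]
r3 m[φ0→S] = [6, 9, 6, 6]
r3 m[φ0→R] = [5, 6, 7, 6]
r3 m[φ1→M] = [0, 0, 0, 0]
r3 m[φ1→R] = [4, 3, 5, 3]
r3 m[φ1→N] = [3, 3, 3, 3]
r3 m[φ2→M] = [4, 3, 9, 7]
r3 m[φ3→K] = [8, 7, 9, 5]
r3 m[K→φ0] = [8, 7, 9, 5]
r3 m[K→φ3] = [0, 0, 0, 0]
r3 m[M→φ1] = [4, 3, 9, 7]
r3 m[M→φ2] = [0, 0, 0, 0]
r3 m[S→φ0] = [0, 0, 0, 0]
r3 m[R→φ0] = [1, 0, 0, 0]
r3 m[R→φ1] = [0, 0, 0, 0]
r3 m[N→φ1] = [0, 0, 0, 0]
r4 m[φ0→K] = [0, 0, 0, 1]
r4 m[φ0→S] = [6, 9, 6, 6]
r4 m[φ0→R] = [5, 6, 7, 6]
r4 m[φ1→M] = [0, 0, 0, 0]
r4 m[φ1→R] = [4, 3, 5, 3]
r4 m[φ1→N] = [3, 3, 3, 3]
r4 m[φ2→M] = [4, 3, 9, 7]
r4 m[φ3→K] = [8, 7, 9, 5]
r4 m[K→φ0] = [8, 7, 9, 5]
r4 m[K→φ3] = [0, 0, 0, 1]
r4 m[M→φ1] = [4, 3, 9, 7]
r4 m[M→φ2] = [0, 0, 0, 0]
r4 m[S→φ0] = [0, 0, 0, 0]
r4 m[R→φ0] = [4, 3, 5, 3]
r4 m[R→φ1] = [5, 6, 7, 6]
r4 m[N→φ1] = [0, 0, 0, 0]
r5 m[φ0→K] = [3, 4, 3, 4]
r5 m[φ0→S] = [9, 12, 9, 9]
r5 m[φ0→R] = [5, 6, 7, 6]
r5 m[φ1→M] = [6, 6, 6, 6]
r5 m[φ1→R] = [4, 3, 5, 3]
r5 m[φ1→N] = [9, 9, 9, 9]
r5 m[φ2→M] = [4, 3, 9, 7]
r5 m[φ3→K] = [8, 7, 9, 5]
r5 m[K→φ0] = [8, 7, 9, 5]
r5 m[K→φ3] = [0, 0, 0, 1]
r5 m[M→φ1] = [4, 3, 9, 7]
r5 m[M→φ2] = [0, 0, 0, 0]
r5 m[S→φ0] = [0, 0, 0, 0]
r5 m[R→φ0] = [4, 3, 5, 3]
r5 m[R→φ1] = [5, 6, 7, 6]
r5 m[N→φ1] = [0, 0, 0, 0]
r6 m[φ0→K] = [3, 4, 3, 4]
r6 m[φ0→S] = [9, 12, 9, 9]
r6 m[φ0→R] = [5, 6, 7, 6]
r6 m[φ1→M] = [6, 6, 6, 6]
r6 m[φ1→R] = [4, 3, 5, 3]
r6 m[φ1→N] = [9, 9, 9, 9]
r6 m[φ2→M] = [4, 3, 9, 7]
r6 m[φ3→K] = [8, 7, 9, 5]
r6 m[K→φ0] = [8, 7, 9, 5]
r6 m[K→φ3] = [3, 4, 3, 4]
r6 m[M→φ1] = [4, 3, 9, 7]
r6 m[M→φ2] = [6, 6, 6, 6]
r6 m[S→φ0] = [0, 0, 0, 0]
r6 m[R→φ0] = [4, 3, 5, 3]
r6 m[R→φ1] = [5, 6, 7, 6]
r6 m[N→φ1] = [0, 0, 0, 0]
r7 m[φ0→K] = [3, 4, 3, 4]
r7 m[φ0→S] = [9, 12, 9, 9]
r7 m[φ0→R] = [5, 6, 7, 6]
r7 m[φ1→M] = [6, 6, 6, 6]
r7 m[φ1→R] = [4, 3, 5, 3]
r7 m[φ1→N] = [9, 9, 9, 9]
r7 m[φ2→M] = [4, 3, 9, 7]
r7 m[φ3→K] = [8, 7, 9, 5]
r7 m[K→φ0] = [8, 7, 9, 5]
r7 m[K→φ3] = [3, 4, 3, 4]
r7 m[M→φ1] = [4, 3, 9, 7]
r7 m[M→φ2] = [6, 6, 6, 6]
r7 m[S→φ0] = [0, 0, 0, 0]
r7 m[R→φ0] = [4, 3, 5, 3]
r7 m[R→φ1] = [5, 6, 7, 6]
r7 m[N→φ1] = [0, 0, 0, 0]
fixed point reached at round 7
traceback from K: (K=3, M=1, S=0, R=0, N=2), score=9

assignment: (K=3, M=1, S=0, R=0, N=2); score = 9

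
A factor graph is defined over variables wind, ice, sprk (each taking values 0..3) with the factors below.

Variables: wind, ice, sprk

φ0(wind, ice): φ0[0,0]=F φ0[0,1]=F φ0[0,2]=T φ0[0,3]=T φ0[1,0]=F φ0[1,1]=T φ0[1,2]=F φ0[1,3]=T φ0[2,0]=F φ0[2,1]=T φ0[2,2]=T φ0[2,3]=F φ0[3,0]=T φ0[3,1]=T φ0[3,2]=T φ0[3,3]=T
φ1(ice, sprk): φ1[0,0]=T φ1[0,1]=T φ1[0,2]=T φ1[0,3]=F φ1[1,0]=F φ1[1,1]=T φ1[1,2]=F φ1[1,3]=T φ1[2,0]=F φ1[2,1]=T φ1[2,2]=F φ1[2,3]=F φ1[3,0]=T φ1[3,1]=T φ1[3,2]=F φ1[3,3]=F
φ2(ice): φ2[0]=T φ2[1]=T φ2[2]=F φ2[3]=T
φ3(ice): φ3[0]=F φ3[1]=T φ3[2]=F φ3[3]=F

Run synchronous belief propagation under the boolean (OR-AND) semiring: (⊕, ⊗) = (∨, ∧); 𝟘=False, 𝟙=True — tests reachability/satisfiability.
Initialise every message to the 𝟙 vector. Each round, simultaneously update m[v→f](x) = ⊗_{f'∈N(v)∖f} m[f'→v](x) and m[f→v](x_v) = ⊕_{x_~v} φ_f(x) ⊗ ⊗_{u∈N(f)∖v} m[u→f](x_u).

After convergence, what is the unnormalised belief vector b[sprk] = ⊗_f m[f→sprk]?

init: all messages = 𝟙 over 4 values
r1 m[φ0→wind] = [T, T, T, T]
r1 m[φ0→ice] = [T, T, T, T]
r1 m[φ1→ice] = [T, T, T, T]
r1 m[φ1→sprk] = [T, T, T, T]
r1 m[φ2→ice] = [T, T, F, T]
r1 m[φ3→ice] = [F, T, F, F]
r1 m[wind→φ0] = [T, T, T, T]
r1 m[ice→φ0] = [T, T, T, T]
r1 m[ice→φ1] = [T, T, T, T]
r1 m[ice→φ2] = [T, T, T, T]
r1 m[ice→φ3] = [T, T, T, T]
r1 m[sprk→φ1] = [T, T, T, T]
r2 m[φ0→wind] = [T, T, T, T]
r2 m[φ0→ice] = [T, T, T, T]
r2 m[φ1→ice] = [T, T, T, T]
r2 m[φ1→sprk] = [T, T, T, T]
r2 m[φ2→ice] = [T, T, F, T]
r2 m[φ3→ice] = [F, T, F, F]
r2 m[wind→φ0] = [T, T, T, T]
r2 m[ice→φ0] = [F, T, F, F]
r2 m[ice→φ1] = [F, T, F, F]
r2 m[ice→φ2] = [F, T, F, F]
r2 m[ice→φ3] = [T, T, F, T]
r2 m[sprk→φ1] = [T, T, T, T]
r3 m[φ0→wind] = [F, T, T, T]
r3 m[φ0→ice] = [T, T, T, T]
r3 m[φ1→ice] = [T, T, T, T]
r3 m[φ1→sprk] = [F, T, F, T]
r3 m[φ2→ice] = [T, T, F, T]
r3 m[φ3→ice] = [F, T, F, F]
r3 m[wind→φ0] = [T, T, T, T]
r3 m[ice→φ0] = [F, T, F, F]
r3 m[ice→φ1] = [F, T, F, F]
r3 m[ice→φ2] = [F, T, F, F]
r3 m[ice→φ3] = [T, T, F, T]
r3 m[sprk→φ1] = [T, T, T, T]
r4 m[φ0→wind] = [F, T, T, T]
r4 m[φ0→ice] = [T, T, T, T]
r4 m[φ1→ice] = [T, T, T, T]
r4 m[φ1→sprk] = [F, T, F, T]
r4 m[φ2→ice] = [T, T, F, T]
r4 m[φ3→ice] = [F, T, F, F]
r4 m[wind→φ0] = [T, T, T, T]
r4 m[ice→φ0] = [F, T, F, F]
r4 m[ice→φ1] = [F, T, F, F]
r4 m[ice→φ2] = [F, T, F, F]
r4 m[ice→φ3] = [T, T, F, T]
r4 m[sprk→φ1] = [T, T, T, T]
fixed point reached at round 4
b[sprk] = ⊗ incoming = [F, T, F, T]

b[sprk] = [F, T, F, T]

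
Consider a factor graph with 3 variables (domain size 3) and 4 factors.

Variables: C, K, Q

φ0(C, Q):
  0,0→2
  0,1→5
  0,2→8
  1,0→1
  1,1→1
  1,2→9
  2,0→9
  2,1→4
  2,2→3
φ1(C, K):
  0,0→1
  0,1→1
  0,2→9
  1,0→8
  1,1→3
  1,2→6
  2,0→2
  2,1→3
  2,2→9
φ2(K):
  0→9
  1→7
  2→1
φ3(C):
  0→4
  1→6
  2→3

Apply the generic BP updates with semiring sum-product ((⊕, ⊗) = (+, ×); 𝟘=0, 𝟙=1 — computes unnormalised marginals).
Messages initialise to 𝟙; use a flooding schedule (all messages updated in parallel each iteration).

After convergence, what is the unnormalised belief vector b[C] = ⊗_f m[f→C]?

b[C] = [1500, 6534, 2304]

init: all messages = 𝟙 over 3 values
r1 m[φ0→C] = [15, 11, 16]
r1 m[φ0→Q] = [12, 10, 20]
r1 m[φ1→C] = [11, 17, 14]
r1 m[φ1→K] = [11, 7, 24]
r1 m[φ2→K] = [9, 7, 1]
r1 m[φ3→C] = [4, 6, 3]
r1 m[C→φ0] = [1, 1, 1]
r1 m[C→φ1] = [1, 1, 1]
r1 m[C→φ3] = [1, 1, 1]
r1 m[K→φ1] = [1, 1, 1]
r1 m[K→φ2] = [1, 1, 1]
r1 m[Q→φ0] = [1, 1, 1]
r2 m[φ0→C] = [15, 11, 16]
r2 m[φ0→Q] = [12, 10, 20]
r2 m[φ1→C] = [11, 17, 14]
r2 m[φ1→K] = [11, 7, 24]
r2 m[φ2→K] = [9, 7, 1]
r2 m[φ3→C] = [4, 6, 3]
r2 m[C→φ0] = [44, 102, 42]
r2 m[C→φ1] = [60, 66, 48]
r2 m[C→φ3] = [165, 187, 224]
r2 m[K→φ1] = [9, 7, 1]
r2 m[K→φ2] = [11, 7, 24]
r2 m[Q→φ0] = [1, 1, 1]
r3 m[φ0→C] = [15, 11, 16]
r3 m[φ0→Q] = [568, 490, 1396]
r3 m[φ1→C] = [25, 99, 48]
r3 m[φ1→K] = [684, 402, 1368]
r3 m[φ2→K] = [9, 7, 1]
r3 m[φ3→C] = [4, 6, 3]
r3 m[C→φ0] = [44, 102, 42]
r3 m[C→φ1] = [60, 66, 48]
r3 m[C→φ3] = [165, 187, 224]
r3 m[K→φ1] = [9, 7, 1]
r3 m[K→φ2] = [11, 7, 24]
r3 m[Q→φ0] = [1, 1, 1]
r4 m[φ0→C] = [15, 11, 16]
r4 m[φ0→Q] = [568, 490, 1396]
r4 m[φ1→C] = [25, 99, 48]
r4 m[φ1→K] = [684, 402, 1368]
r4 m[φ2→K] = [9, 7, 1]
r4 m[φ3→C] = [4, 6, 3]
r4 m[C→φ0] = [100, 594, 144]
r4 m[C→φ1] = [60, 66, 48]
r4 m[C→φ3] = [375, 1089, 768]
r4 m[K→φ1] = [9, 7, 1]
r4 m[K→φ2] = [684, 402, 1368]
r4 m[Q→φ0] = [1, 1, 1]
r5 m[φ0→C] = [15, 11, 16]
r5 m[φ0→Q] = [2090, 1670, 6578]
r5 m[φ1→C] = [25, 99, 48]
r5 m[φ1→K] = [684, 402, 1368]
r5 m[φ2→K] = [9, 7, 1]
r5 m[φ3→C] = [4, 6, 3]
r5 m[C→φ0] = [100, 594, 144]
r5 m[C→φ1] = [60, 66, 48]
r5 m[C→φ3] = [375, 1089, 768]
r5 m[K→φ1] = [9, 7, 1]
r5 m[K→φ2] = [684, 402, 1368]
r5 m[Q→φ0] = [1, 1, 1]
r6 m[φ0→C] = [15, 11, 16]
r6 m[φ0→Q] = [2090, 1670, 6578]
r6 m[φ1→C] = [25, 99, 48]
r6 m[φ1→K] = [684, 402, 1368]
r6 m[φ2→K] = [9, 7, 1]
r6 m[φ3→C] = [4, 6, 3]
r6 m[C→φ0] = [100, 594, 144]
r6 m[C→φ1] = [60, 66, 48]
r6 m[C→φ3] = [375, 1089, 768]
r6 m[K→φ1] = [9, 7, 1]
r6 m[K→φ2] = [684, 402, 1368]
r6 m[Q→φ0] = [1, 1, 1]
fixed point reached at round 6
b[C] = ⊗ incoming = [1500, 6534, 2304]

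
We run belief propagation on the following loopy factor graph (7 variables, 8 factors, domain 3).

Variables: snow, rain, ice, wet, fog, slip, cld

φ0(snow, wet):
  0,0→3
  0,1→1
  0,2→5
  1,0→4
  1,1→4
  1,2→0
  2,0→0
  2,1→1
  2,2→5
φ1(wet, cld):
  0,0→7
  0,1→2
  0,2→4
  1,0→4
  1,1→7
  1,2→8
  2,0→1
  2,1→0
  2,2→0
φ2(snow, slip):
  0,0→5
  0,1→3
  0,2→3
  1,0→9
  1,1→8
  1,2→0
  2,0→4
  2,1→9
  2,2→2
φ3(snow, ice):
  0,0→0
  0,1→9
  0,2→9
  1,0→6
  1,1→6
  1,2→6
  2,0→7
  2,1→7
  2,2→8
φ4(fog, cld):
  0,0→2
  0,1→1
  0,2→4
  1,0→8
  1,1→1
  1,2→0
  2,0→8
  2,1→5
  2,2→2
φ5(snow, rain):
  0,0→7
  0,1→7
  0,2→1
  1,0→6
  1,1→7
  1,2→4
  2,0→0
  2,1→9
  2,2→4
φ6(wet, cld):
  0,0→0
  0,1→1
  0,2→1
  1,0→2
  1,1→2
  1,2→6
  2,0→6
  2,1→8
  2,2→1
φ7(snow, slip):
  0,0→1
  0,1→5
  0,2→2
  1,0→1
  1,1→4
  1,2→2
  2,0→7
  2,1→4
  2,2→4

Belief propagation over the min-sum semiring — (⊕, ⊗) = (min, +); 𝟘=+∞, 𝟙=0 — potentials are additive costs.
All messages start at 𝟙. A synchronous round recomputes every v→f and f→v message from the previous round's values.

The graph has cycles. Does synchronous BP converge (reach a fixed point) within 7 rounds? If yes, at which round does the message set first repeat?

NOT CONVERGED within 7 rounds

init: all messages = 𝟙 over 3 values
r1 m[φ0→snow] = [1, 0, 0]
r1 m[φ0→wet] = [0, 1, 0]
r1 m[φ1→wet] = [2, 4, 0]
r1 m[φ1→cld] = [1, 0, 0]
r1 m[φ2→snow] = [3, 0, 2]
r1 m[φ2→slip] = [4, 3, 0]
r1 m[φ3→snow] = [0, 6, 7]
r1 m[φ3→ice] = [0, 6, 6]
r1 m[φ4→fog] = [1, 0, 2]
r1 m[φ4→cld] = [2, 1, 0]
r1 m[φ5→snow] = [1, 4, 0]
r1 m[φ5→rain] = [0, 7, 1]
r1 m[φ6→wet] = [0, 2, 1]
r1 m[φ6→cld] = [0, 1, 1]
r1 m[φ7→snow] = [1, 1, 4]
r1 m[φ7→slip] = [1, 4, 2]
r1 m[snow→φ0] = [0, 0, 0]
r1 m[snow→φ2] = [0, 0, 0]
r1 m[snow→φ3] = [0, 0, 0]
r1 m[snow→φ5] = [0, 0, 0]
r1 m[snow→φ7] = [0, 0, 0]
r1 m[rain→φ5] = [0, 0, 0]
r1 m[ice→φ3] = [0, 0, 0]
r1 m[wet→φ0] = [0, 0, 0]
r1 m[wet→φ1] = [0, 0, 0]
r1 m[wet→φ6] = [0, 0, 0]
r1 m[fog→φ4] = [0, 0, 0]
r1 m[slip→φ2] = [0, 0, 0]
r1 m[slip→φ7] = [0, 0, 0]
r1 m[cld→φ1] = [0, 0, 0]
r1 m[cld→φ4] = [0, 0, 0]
r1 m[cld→φ6] = [0, 0, 0]
r2 m[φ0→snow] = [1, 0, 0]
r2 m[φ0→wet] = [0, 1, 0]
r2 m[φ1→wet] = [2, 4, 0]
r2 m[φ1→cld] = [1, 0, 0]
r2 m[φ2→snow] = [3, 0, 2]
r2 m[φ2→slip] = [4, 3, 0]
r2 m[φ3→snow] = [0, 6, 7]
r2 m[φ3→ice] = [0, 6, 6]
r2 m[φ4→fog] = [1, 0, 2]
r2 m[φ4→cld] = [2, 1, 0]
r2 m[φ5→snow] = [1, 4, 0]
r2 m[φ5→rain] = [0, 7, 1]
r2 m[φ6→wet] = [0, 2, 1]
r2 m[φ6→cld] = [0, 1, 1]
r2 m[φ7→snow] = [1, 1, 4]
r2 m[φ7→slip] = [1, 4, 2]
r2 m[snow→φ0] = [5, 11, 13]
r2 m[snow→φ2] = [3, 11, 11]
r2 m[snow→φ3] = [6, 5, 6]
r2 m[snow→φ5] = [5, 7, 13]
r2 m[snow→φ7] = [5, 10, 9]
r2 m[rain→φ5] = [0, 0, 0]
r2 m[ice→φ3] = [0, 0, 0]
r2 m[wet→φ0] = [2, 6, 1]
r2 m[wet→φ1] = [0, 3, 1]
r2 m[wet→φ6] = [2, 5, 0]
r2 m[fog→φ4] = [0, 0, 0]
r2 m[slip→φ2] = [1, 4, 2]
r2 m[slip→φ7] = [4, 3, 0]
r2 m[cld→φ1] = [2, 2, 1]
r2 m[cld→φ4] = [1, 1, 1]
r2 m[cld→φ6] = [3, 1, 0]
r3 m[φ0→snow] = [5, 1, 2]
r3 m[φ0→wet] = [8, 6, 10]
r3 m[φ1→wet] = [4, 6, 1]
r3 m[φ1→cld] = [2, 1, 1]
r3 m[φ2→snow] = [5, 2, 4]
r3 m[φ2→slip] = [8, 6, 6]
r3 m[φ3→snow] = [0, 6, 7]
r3 m[φ3→ice] = [6, 11, 11]
r3 m[φ4→fog] = [2, 1, 3]
r3 m[φ4→cld] = [2, 1, 0]
r3 m[φ5→snow] = [1, 4, 0]
r3 m[φ5→rain] = [12, 12, 6]
r3 m[φ6→wet] = [1, 3, 1]
r3 m[φ6→cld] = [2, 3, 1]
r3 m[φ7→snow] = [2, 2, 4]
r3 m[φ7→slip] = [6, 10, 7]
r3 m[snow→φ0] = [5, 11, 13]
r3 m[snow→φ2] = [3, 11, 11]
r3 m[snow→φ3] = [6, 5, 6]
r3 m[snow→φ5] = [5, 7, 13]
r3 m[snow→φ7] = [5, 10, 9]
r3 m[rain→φ5] = [0, 0, 0]
r3 m[ice→φ3] = [0, 0, 0]
r3 m[wet→φ0] = [2, 6, 1]
r3 m[wet→φ1] = [0, 3, 1]
r3 m[wet→φ6] = [2, 5, 0]
r3 m[fog→φ4] = [0, 0, 0]
r3 m[slip→φ2] = [1, 4, 2]
r3 m[slip→φ7] = [4, 3, 0]
r3 m[cld→φ1] = [2, 2, 1]
r3 m[cld→φ4] = [1, 1, 1]
r3 m[cld→φ6] = [3, 1, 0]
r4 m[φ0→snow] = [5, 1, 2]
r4 m[φ0→wet] = [8, 6, 10]
r4 m[φ1→wet] = [4, 6, 1]
r4 m[φ1→cld] = [2, 1, 1]
r4 m[φ2→snow] = [5, 2, 4]
r4 m[φ2→slip] = [8, 6, 6]
r4 m[φ3→snow] = [0, 6, 7]
r4 m[φ3→ice] = [6, 11, 11]
r4 m[φ4→fog] = [2, 1, 3]
r4 m[φ4→cld] = [2, 1, 0]
r4 m[φ5→snow] = [1, 4, 0]
r4 m[φ5→rain] = [12, 12, 6]
r4 m[φ6→wet] = [1, 3, 1]
r4 m[φ6→cld] = [2, 3, 1]
r4 m[φ7→snow] = [2, 2, 4]
r4 m[φ7→slip] = [6, 10, 7]
r4 m[snow→φ0] = [8, 14, 15]
r4 m[snow→φ2] = [8, 13, 13]
r4 m[snow→φ3] = [13, 9, 10]
r4 m[snow→φ5] = [12, 11, 17]
r4 m[snow→φ7] = [11, 13, 13]
r4 m[rain→φ5] = [0, 0, 0]
r4 m[ice→φ3] = [0, 0, 0]
r4 m[wet→φ0] = [5, 9, 2]
r4 m[wet→φ1] = [9, 9, 11]
r4 m[wet→φ6] = [12, 12, 11]
r4 m[fog→φ4] = [0, 0, 0]
r4 m[slip→φ2] = [6, 10, 7]
r4 m[slip→φ7] = [8, 6, 6]
r4 m[cld→φ1] = [4, 4, 1]
r4 m[cld→φ4] = [4, 4, 2]
r4 m[cld→φ6] = [4, 2, 1]
r5 m[φ0→snow] = [7, 2, 5]
r5 m[φ0→wet] = [11, 9, 13]
r5 m[φ1→wet] = [5, 8, 1]
r5 m[φ1→cld] = [12, 11, 11]
r5 m[φ2→snow] = [10, 7, 9]
r5 m[φ2→slip] = [13, 11, 11]
r5 m[φ3→snow] = [0, 6, 7]
r5 m[φ3→ice] = [13, 15, 15]
r5 m[φ4→fog] = [5, 2, 4]
r5 m[φ4→cld] = [2, 1, 0]
r5 m[φ5→snow] = [1, 4, 0]
r5 m[φ5→rain] = [17, 18, 13]
r5 m[φ6→wet] = [2, 4, 2]
r5 m[φ6→cld] = [12, 13, 12]
r5 m[φ7→snow] = [8, 8, 10]
r5 m[φ7→slip] = [12, 16, 13]
r5 m[snow→φ0] = [8, 14, 15]
r5 m[snow→φ2] = [8, 13, 13]
r5 m[snow→φ3] = [13, 9, 10]
r5 m[snow→φ5] = [12, 11, 17]
r5 m[snow→φ7] = [11, 13, 13]
r5 m[rain→φ5] = [0, 0, 0]
r5 m[ice→φ3] = [0, 0, 0]
r5 m[wet→φ0] = [5, 9, 2]
r5 m[wet→φ1] = [9, 9, 11]
r5 m[wet→φ6] = [12, 12, 11]
r5 m[fog→φ4] = [0, 0, 0]
r5 m[slip→φ2] = [6, 10, 7]
r5 m[slip→φ7] = [8, 6, 6]
r5 m[cld→φ1] = [4, 4, 1]
r5 m[cld→φ4] = [4, 4, 2]
r5 m[cld→φ6] = [4, 2, 1]
r6 m[φ0→snow] = [7, 2, 5]
r6 m[φ0→wet] = [11, 9, 13]
r6 m[φ1→wet] = [5, 8, 1]
r6 m[φ1→cld] = [12, 11, 11]
r6 m[φ2→snow] = [10, 7, 9]
r6 m[φ2→slip] = [13, 11, 11]
r6 m[φ3→snow] = [0, 6, 7]
r6 m[φ3→ice] = [13, 15, 15]
r6 m[φ4→fog] = [5, 2, 4]
r6 m[φ4→cld] = [2, 1, 0]
r6 m[φ5→snow] = [1, 4, 0]
r6 m[φ5→rain] = [17, 18, 13]
r6 m[φ6→wet] = [2, 4, 2]
r6 m[φ6→cld] = [12, 13, 12]
r6 m[φ7→snow] = [8, 8, 10]
r6 m[φ7→slip] = [12, 16, 13]
r6 m[snow→φ0] = [19, 25, 26]
r6 m[snow→φ2] = [16, 20, 22]
r6 m[snow→φ3] = [26, 21, 24]
r6 m[snow→φ5] = [25, 23, 31]
r6 m[snow→φ7] = [18, 19, 21]
r6 m[rain→φ5] = [0, 0, 0]
r6 m[ice→φ3] = [0, 0, 0]
r6 m[wet→φ0] = [7, 12, 3]
r6 m[wet→φ1] = [13, 13, 15]
r6 m[wet→φ6] = [16, 17, 14]
r6 m[fog→φ4] = [0, 0, 0]
r6 m[slip→φ2] = [12, 16, 13]
r6 m[slip→φ7] = [13, 11, 11]
r6 m[cld→φ1] = [14, 14, 12]
r6 m[cld→φ4] = [24, 24, 23]
r6 m[cld→φ6] = [14, 12, 11]
r7 m[φ0→snow] = [8, 3, 7]
r7 m[φ0→wet] = [22, 20, 24]
r7 m[φ1→wet] = [16, 18, 12]
r7 m[φ1→cld] = [16, 15, 15]
r7 m[φ2→snow] = [16, 13, 15]
r7 m[φ2→slip] = [21, 19, 19]
r7 m[φ3→snow] = [0, 6, 7]
r7 m[φ3→ice] = [26, 27, 27]
r7 m[φ4→fog] = [25, 23, 25]
r7 m[φ4→cld] = [2, 1, 0]
r7 m[φ5→snow] = [1, 4, 0]
r7 m[φ5→rain] = [29, 30, 26]
r7 m[φ6→wet] = [12, 14, 12]
r7 m[φ6→cld] = [16, 17, 15]
r7 m[φ7→snow] = [13, 13, 15]
r7 m[φ7→slip] = [19, 23, 20]
r7 m[snow→φ0] = [19, 25, 26]
r7 m[snow→φ2] = [16, 20, 22]
r7 m[snow→φ3] = [26, 21, 24]
r7 m[snow→φ5] = [25, 23, 31]
r7 m[snow→φ7] = [18, 19, 21]
r7 m[rain→φ5] = [0, 0, 0]
r7 m[ice→φ3] = [0, 0, 0]
r7 m[wet→φ0] = [7, 12, 3]
r7 m[wet→φ1] = [13, 13, 15]
r7 m[wet→φ6] = [16, 17, 14]
r7 m[fog→φ4] = [0, 0, 0]
r7 m[slip→φ2] = [12, 16, 13]
r7 m[slip→φ7] = [13, 11, 11]
r7 m[cld→φ1] = [14, 14, 12]
r7 m[cld→φ4] = [24, 24, 23]
r7 m[cld→φ6] = [14, 12, 11]
no fixed point within 7 rounds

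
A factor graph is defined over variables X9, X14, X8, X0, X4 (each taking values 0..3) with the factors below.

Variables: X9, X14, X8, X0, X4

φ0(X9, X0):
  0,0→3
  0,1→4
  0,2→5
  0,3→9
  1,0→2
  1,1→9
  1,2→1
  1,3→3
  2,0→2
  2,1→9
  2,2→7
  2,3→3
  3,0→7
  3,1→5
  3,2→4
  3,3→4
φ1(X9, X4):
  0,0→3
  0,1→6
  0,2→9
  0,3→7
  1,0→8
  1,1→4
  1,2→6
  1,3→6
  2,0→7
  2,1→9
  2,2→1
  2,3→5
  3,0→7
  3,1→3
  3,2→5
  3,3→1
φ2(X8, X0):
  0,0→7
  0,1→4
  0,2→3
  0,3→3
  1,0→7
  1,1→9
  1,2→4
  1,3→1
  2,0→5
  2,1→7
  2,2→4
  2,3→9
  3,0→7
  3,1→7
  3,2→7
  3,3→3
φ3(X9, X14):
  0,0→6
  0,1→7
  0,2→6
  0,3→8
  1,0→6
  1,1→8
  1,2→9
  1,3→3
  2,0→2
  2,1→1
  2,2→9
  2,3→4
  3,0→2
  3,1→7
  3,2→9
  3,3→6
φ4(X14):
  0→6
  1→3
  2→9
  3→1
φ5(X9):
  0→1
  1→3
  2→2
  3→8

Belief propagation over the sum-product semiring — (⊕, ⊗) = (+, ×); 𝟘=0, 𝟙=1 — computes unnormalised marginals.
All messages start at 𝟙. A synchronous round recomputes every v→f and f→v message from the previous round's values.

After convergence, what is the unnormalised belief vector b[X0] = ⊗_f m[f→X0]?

init: all messages = 𝟙 over 4 values
r1 m[φ0→X9] = [21, 15, 21, 20]
r1 m[φ0→X0] = [14, 27, 17, 19]
r1 m[φ1→X9] = [25, 24, 22, 16]
r1 m[φ1→X4] = [25, 22, 21, 19]
r1 m[φ2→X8] = [17, 21, 25, 24]
r1 m[φ2→X0] = [26, 27, 18, 16]
r1 m[φ3→X9] = [27, 26, 16, 24]
r1 m[φ3→X14] = [16, 23, 33, 21]
r1 m[φ4→X14] = [6, 3, 9, 1]
r1 m[φ5→X9] = [1, 3, 2, 8]
r1 m[X9→φ0] = [1, 1, 1, 1]
r1 m[X9→φ1] = [1, 1, 1, 1]
r1 m[X9→φ3] = [1, 1, 1, 1]
r1 m[X9→φ5] = [1, 1, 1, 1]
r1 m[X14→φ3] = [1, 1, 1, 1]
r1 m[X14→φ4] = [1, 1, 1, 1]
r1 m[X8→φ2] = [1, 1, 1, 1]
r1 m[X0→φ0] = [1, 1, 1, 1]
r1 m[X0→φ2] = [1, 1, 1, 1]
r1 m[X4→φ1] = [1, 1, 1, 1]
r2 m[φ0→X9] = [21, 15, 21, 20]
r2 m[φ0→X0] = [14, 27, 17, 19]
r2 m[φ1→X9] = [25, 24, 22, 16]
r2 m[φ1→X4] = [25, 22, 21, 19]
r2 m[φ2→X8] = [17, 21, 25, 24]
r2 m[φ2→X0] = [26, 27, 18, 16]
r2 m[φ3→X9] = [27, 26, 16, 24]
r2 m[φ3→X14] = [16, 23, 33, 21]
r2 m[φ4→X14] = [6, 3, 9, 1]
r2 m[φ5→X9] = [1, 3, 2, 8]
r2 m[X9→φ0] = [675, 1872, 704, 3072]
r2 m[X9→φ1] = [567, 1170, 672, 3840]
r2 m[X9→φ3] = [525, 1080, 924, 2560]
r2 m[X9→φ5] = [14175, 9360, 7392, 7680]
r2 m[X14→φ3] = [6, 3, 9, 1]
r2 m[X14→φ4] = [16, 23, 33, 21]
r2 m[X8→φ2] = [1, 1, 1, 1]
r2 m[X0→φ0] = [26, 27, 18, 16]
r2 m[X0→φ2] = [14, 27, 17, 19]
r2 m[X4→φ1] = [1, 1, 1, 1]
r3 m[φ0→X9] = [420, 361, 469, 453]
r3 m[φ0→X0] = [28681, 41244, 22463, 26091]
r3 m[φ1→X9] = [25, 24, 22, 16]
r3 m[φ1→X4] = [42645, 25650, 31995, 18189]
r3 m[φ2→X8] = [314, 428, 498, 463]
r3 m[φ2→X0] = [26, 27, 18, 16]
r3 m[φ3→X9] = [119, 144, 100, 120]
r3 m[φ3→X14] = [16598, 31159, 44226, 26496]
r3 m[φ4→X14] = [6, 3, 9, 1]
r3 m[φ5→X9] = [1, 3, 2, 8]
r3 m[X9→φ0] = [675, 1872, 704, 3072]
r3 m[X9→φ1] = [567, 1170, 672, 3840]
r3 m[X9→φ3] = [525, 1080, 924, 2560]
r3 m[X9→φ5] = [14175, 9360, 7392, 7680]
r3 m[X14→φ3] = [6, 3, 9, 1]
r3 m[X14→φ4] = [16, 23, 33, 21]
r3 m[X8→φ2] = [1, 1, 1, 1]
r3 m[X0→φ0] = [26, 27, 18, 16]
r3 m[X0→φ2] = [14, 27, 17, 19]
r3 m[X4→φ1] = [1, 1, 1, 1]
r4 m[φ0→X9] = [420, 361, 469, 453]
r4 m[φ0→X0] = [28681, 41244, 22463, 26091]
r4 m[φ1→X9] = [25, 24, 22, 16]
r4 m[φ1→X4] = [42645, 25650, 31995, 18189]
r4 m[φ2→X8] = [314, 428, 498, 463]
r4 m[φ2→X0] = [26, 27, 18, 16]
r4 m[φ3→X9] = [119, 144, 100, 120]
r4 m[φ3→X14] = [16598, 31159, 44226, 26496]
r4 m[φ4→X14] = [6, 3, 9, 1]
r4 m[φ5→X9] = [1, 3, 2, 8]
r4 m[X9→φ0] = [2975, 10368, 4400, 15360]
r4 m[X9→φ1] = [49980, 155952, 93800, 434880]
r4 m[X9→φ3] = [10500, 25992, 20636, 57984]
r4 m[X9→φ5] = [1249500, 1247616, 1031800, 869760]
r4 m[X14→φ3] = [6, 3, 9, 1]
r4 m[X14→φ4] = [16598, 31159, 44226, 26496]
r4 m[X8→φ2] = [1, 1, 1, 1]
r4 m[X0→φ0] = [26, 27, 18, 16]
r4 m[X0→φ2] = [28681, 41244, 22463, 26091]
r4 m[X4→φ1] = [1, 1, 1, 1]
r5 m[φ0→X9] = [420, 361, 469, 453]
r5 m[φ0→X0] = [145981, 221612, 117483, 132519]
r5 m[φ1→X9] = [25, 24, 22, 16]
r5 m[φ1→X4] = [5098316, 3072528, 3653732, 2189452]
r5 m[φ2→X8] = [511405, 687906, 756784, 724989]
r5 m[φ2→X0] = [26, 27, 18, 16]
r5 m[φ3→X9] = [119, 144, 100, 120]
r5 m[φ3→X14] = [376192, 707960, 1004508, 592424]
r5 m[φ4→X14] = [6, 3, 9, 1]
r5 m[φ5→X9] = [1, 3, 2, 8]
r5 m[X9→φ0] = [2975, 10368, 4400, 15360]
r5 m[X9→φ1] = [49980, 155952, 93800, 434880]
r5 m[X9→φ3] = [10500, 25992, 20636, 57984]
r5 m[X9→φ5] = [1249500, 1247616, 1031800, 869760]
r5 m[X14→φ3] = [6, 3, 9, 1]
r5 m[X14→φ4] = [16598, 31159, 44226, 26496]
r5 m[X8→φ2] = [1, 1, 1, 1]
r5 m[X0→φ0] = [26, 27, 18, 16]
r5 m[X0→φ2] = [28681, 41244, 22463, 26091]
r5 m[X4→φ1] = [1, 1, 1, 1]
r6 m[φ0→X9] = [420, 361, 469, 453]
r6 m[φ0→X0] = [145981, 221612, 117483, 132519]
r6 m[φ1→X9] = [25, 24, 22, 16]
r6 m[φ1→X4] = [5098316, 3072528, 3653732, 2189452]
r6 m[φ2→X8] = [511405, 687906, 756784, 724989]
r6 m[φ2→X0] = [26, 27, 18, 16]
r6 m[φ3→X9] = [119, 144, 100, 120]
r6 m[φ3→X14] = [376192, 707960, 1004508, 592424]
r6 m[φ4→X14] = [6, 3, 9, 1]
r6 m[φ5→X9] = [1, 3, 2, 8]
r6 m[X9→φ0] = [2975, 10368, 4400, 15360]
r6 m[X9→φ1] = [49980, 155952, 93800, 434880]
r6 m[X9→φ3] = [10500, 25992, 20636, 57984]
r6 m[X9→φ5] = [1249500, 1247616, 1031800, 869760]
r6 m[X14→φ3] = [6, 3, 9, 1]
r6 m[X14→φ4] = [376192, 707960, 1004508, 592424]
r6 m[X8→φ2] = [1, 1, 1, 1]
r6 m[X0→φ0] = [26, 27, 18, 16]
r6 m[X0→φ2] = [145981, 221612, 117483, 132519]
r6 m[X4→φ1] = [1, 1, 1, 1]
r7 m[φ0→X9] = [420, 361, 469, 453]
r7 m[φ0→X0] = [145981, 221612, 117483, 132519]
r7 m[φ1→X9] = [25, 24, 22, 16]
r7 m[φ1→X4] = [5098316, 3072528, 3653732, 2189452]
r7 m[φ2→X8] = [2658321, 3618826, 3943792, 3793089]
r7 m[φ2→X0] = [26, 27, 18, 16]
r7 m[φ3→X9] = [119, 144, 100, 120]
r7 m[φ3→X14] = [376192, 707960, 1004508, 592424]
r7 m[φ4→X14] = [6, 3, 9, 1]
r7 m[φ5→X9] = [1, 3, 2, 8]
r7 m[X9→φ0] = [2975, 10368, 4400, 15360]
r7 m[X9→φ1] = [49980, 155952, 93800, 434880]
r7 m[X9→φ3] = [10500, 25992, 20636, 57984]
r7 m[X9→φ5] = [1249500, 1247616, 1031800, 869760]
r7 m[X14→φ3] = [6, 3, 9, 1]
r7 m[X14→φ4] = [376192, 707960, 1004508, 592424]
r7 m[X8→φ2] = [1, 1, 1, 1]
r7 m[X0→φ0] = [26, 27, 18, 16]
r7 m[X0→φ2] = [145981, 221612, 117483, 132519]
r7 m[X4→φ1] = [1, 1, 1, 1]
r8 m[φ0→X9] = [420, 361, 469, 453]
r8 m[φ0→X0] = [145981, 221612, 117483, 132519]
r8 m[φ1→X9] = [25, 24, 22, 16]
r8 m[φ1→X4] = [5098316, 3072528, 3653732, 2189452]
r8 m[φ2→X8] = [2658321, 3618826, 3943792, 3793089]
r8 m[φ2→X0] = [26, 27, 18, 16]
r8 m[φ3→X9] = [119, 144, 100, 120]
r8 m[φ3→X14] = [376192, 707960, 1004508, 592424]
r8 m[φ4→X14] = [6, 3, 9, 1]
r8 m[φ5→X9] = [1, 3, 2, 8]
r8 m[X9→φ0] = [2975, 10368, 4400, 15360]
r8 m[X9→φ1] = [49980, 155952, 93800, 434880]
r8 m[X9→φ3] = [10500, 25992, 20636, 57984]
r8 m[X9→φ5] = [1249500, 1247616, 1031800, 869760]
r8 m[X14→φ3] = [6, 3, 9, 1]
r8 m[X14→φ4] = [376192, 707960, 1004508, 592424]
r8 m[X8→φ2] = [1, 1, 1, 1]
r8 m[X0→φ0] = [26, 27, 18, 16]
r8 m[X0→φ2] = [145981, 221612, 117483, 132519]
r8 m[X4→φ1] = [1, 1, 1, 1]
fixed point reached at round 8
b[X0] = ⊗ incoming = [3795506, 5983524, 2114694, 2120304]

b[X0] = [3795506, 5983524, 2114694, 2120304]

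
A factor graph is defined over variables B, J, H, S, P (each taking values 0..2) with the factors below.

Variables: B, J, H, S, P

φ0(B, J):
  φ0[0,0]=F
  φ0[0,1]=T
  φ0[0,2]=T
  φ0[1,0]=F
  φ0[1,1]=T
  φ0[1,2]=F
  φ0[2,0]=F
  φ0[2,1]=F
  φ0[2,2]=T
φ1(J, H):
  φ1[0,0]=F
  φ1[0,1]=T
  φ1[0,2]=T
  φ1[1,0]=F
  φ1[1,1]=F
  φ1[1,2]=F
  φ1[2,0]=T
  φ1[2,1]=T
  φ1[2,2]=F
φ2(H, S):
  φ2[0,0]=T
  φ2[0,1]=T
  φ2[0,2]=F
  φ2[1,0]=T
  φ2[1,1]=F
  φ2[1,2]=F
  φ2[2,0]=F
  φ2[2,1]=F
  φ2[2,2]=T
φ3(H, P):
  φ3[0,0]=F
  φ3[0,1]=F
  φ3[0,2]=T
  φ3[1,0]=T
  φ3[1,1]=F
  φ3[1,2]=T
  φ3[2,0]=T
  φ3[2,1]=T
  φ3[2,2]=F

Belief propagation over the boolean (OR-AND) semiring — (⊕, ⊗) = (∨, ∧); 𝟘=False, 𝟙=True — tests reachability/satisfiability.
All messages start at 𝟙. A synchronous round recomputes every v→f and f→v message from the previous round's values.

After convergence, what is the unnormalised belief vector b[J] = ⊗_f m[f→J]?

init: all messages = 𝟙 over 3 values
r1 m[φ0→B] = [T, T, T]
r1 m[φ0→J] = [F, T, T]
r1 m[φ1→J] = [T, F, T]
r1 m[φ1→H] = [T, T, T]
r1 m[φ2→H] = [T, T, T]
r1 m[φ2→S] = [T, T, T]
r1 m[φ3→H] = [T, T, T]
r1 m[φ3→P] = [T, T, T]
r1 m[B→φ0] = [T, T, T]
r1 m[J→φ0] = [T, T, T]
r1 m[J→φ1] = [T, T, T]
r1 m[H→φ1] = [T, T, T]
r1 m[H→φ2] = [T, T, T]
r1 m[H→φ3] = [T, T, T]
r1 m[S→φ2] = [T, T, T]
r1 m[P→φ3] = [T, T, T]
r2 m[φ0→B] = [T, T, T]
r2 m[φ0→J] = [F, T, T]
r2 m[φ1→J] = [T, F, T]
r2 m[φ1→H] = [T, T, T]
r2 m[φ2→H] = [T, T, T]
r2 m[φ2→S] = [T, T, T]
r2 m[φ3→H] = [T, T, T]
r2 m[φ3→P] = [T, T, T]
r2 m[B→φ0] = [T, T, T]
r2 m[J→φ0] = [T, F, T]
r2 m[J→φ1] = [F, T, T]
r2 m[H→φ1] = [T, T, T]
r2 m[H→φ2] = [T, T, T]
r2 m[H→φ3] = [T, T, T]
r2 m[S→φ2] = [T, T, T]
r2 m[P→φ3] = [T, T, T]
r3 m[φ0→B] = [T, F, T]
r3 m[φ0→J] = [F, T, T]
r3 m[φ1→J] = [T, F, T]
r3 m[φ1→H] = [T, T, F]
r3 m[φ2→H] = [T, T, T]
r3 m[φ2→S] = [T, T, T]
r3 m[φ3→H] = [T, T, T]
r3 m[φ3→P] = [T, T, T]
r3 m[B→φ0] = [T, T, T]
r3 m[J→φ0] = [T, F, T]
r3 m[J→φ1] = [F, T, T]
r3 m[H→φ1] = [T, T, T]
r3 m[H→φ2] = [T, T, T]
r3 m[H→φ3] = [T, T, T]
r3 m[S→φ2] = [T, T, T]
r3 m[P→φ3] = [T, T, T]
r4 m[φ0→B] = [T, F, T]
r4 m[φ0→J] = [F, T, T]
r4 m[φ1→J] = [T, F, T]
r4 m[φ1→H] = [T, T, F]
r4 m[φ2→H] = [T, T, T]
r4 m[φ2→S] = [T, T, T]
r4 m[φ3→H] = [T, T, T]
r4 m[φ3→P] = [T, T, T]
r4 m[B→φ0] = [T, T, T]
r4 m[J→φ0] = [T, F, T]
r4 m[J→φ1] = [F, T, T]
r4 m[H→φ1] = [T, T, T]
r4 m[H→φ2] = [T, T, F]
r4 m[H→φ3] = [T, T, F]
r4 m[S→φ2] = [T, T, T]
r4 m[P→φ3] = [T, T, T]
r5 m[φ0→B] = [T, F, T]
r5 m[φ0→J] = [F, T, T]
r5 m[φ1→J] = [T, F, T]
r5 m[φ1→H] = [T, T, F]
r5 m[φ2→H] = [T, T, T]
r5 m[φ2→S] = [T, T, F]
r5 m[φ3→H] = [T, T, T]
r5 m[φ3→P] = [T, F, T]
r5 m[B→φ0] = [T, T, T]
r5 m[J→φ0] = [T, F, T]
r5 m[J→φ1] = [F, T, T]
r5 m[H→φ1] = [T, T, T]
r5 m[H→φ2] = [T, T, F]
r5 m[H→φ3] = [T, T, F]
r5 m[S→φ2] = [T, T, T]
r5 m[P→φ3] = [T, T, T]
r6 m[φ0→B] = [T, F, T]
r6 m[φ0→J] = [F, T, T]
r6 m[φ1→J] = [T, F, T]
r6 m[φ1→H] = [T, T, F]
r6 m[φ2→H] = [T, T, T]
r6 m[φ2→S] = [T, T, F]
r6 m[φ3→H] = [T, T, T]
r6 m[φ3→P] = [T, F, T]
r6 m[B→φ0] = [T, T, T]
r6 m[J→φ0] = [T, F, T]
r6 m[J→φ1] = [F, T, T]
r6 m[H→φ1] = [T, T, T]
r6 m[H→φ2] = [T, T, F]
r6 m[H→φ3] = [T, T, F]
r6 m[S→φ2] = [T, T, T]
r6 m[P→φ3] = [T, T, T]
fixed point reached at round 6
b[J] = ⊗ incoming = [F, F, T]

b[J] = [F, F, T]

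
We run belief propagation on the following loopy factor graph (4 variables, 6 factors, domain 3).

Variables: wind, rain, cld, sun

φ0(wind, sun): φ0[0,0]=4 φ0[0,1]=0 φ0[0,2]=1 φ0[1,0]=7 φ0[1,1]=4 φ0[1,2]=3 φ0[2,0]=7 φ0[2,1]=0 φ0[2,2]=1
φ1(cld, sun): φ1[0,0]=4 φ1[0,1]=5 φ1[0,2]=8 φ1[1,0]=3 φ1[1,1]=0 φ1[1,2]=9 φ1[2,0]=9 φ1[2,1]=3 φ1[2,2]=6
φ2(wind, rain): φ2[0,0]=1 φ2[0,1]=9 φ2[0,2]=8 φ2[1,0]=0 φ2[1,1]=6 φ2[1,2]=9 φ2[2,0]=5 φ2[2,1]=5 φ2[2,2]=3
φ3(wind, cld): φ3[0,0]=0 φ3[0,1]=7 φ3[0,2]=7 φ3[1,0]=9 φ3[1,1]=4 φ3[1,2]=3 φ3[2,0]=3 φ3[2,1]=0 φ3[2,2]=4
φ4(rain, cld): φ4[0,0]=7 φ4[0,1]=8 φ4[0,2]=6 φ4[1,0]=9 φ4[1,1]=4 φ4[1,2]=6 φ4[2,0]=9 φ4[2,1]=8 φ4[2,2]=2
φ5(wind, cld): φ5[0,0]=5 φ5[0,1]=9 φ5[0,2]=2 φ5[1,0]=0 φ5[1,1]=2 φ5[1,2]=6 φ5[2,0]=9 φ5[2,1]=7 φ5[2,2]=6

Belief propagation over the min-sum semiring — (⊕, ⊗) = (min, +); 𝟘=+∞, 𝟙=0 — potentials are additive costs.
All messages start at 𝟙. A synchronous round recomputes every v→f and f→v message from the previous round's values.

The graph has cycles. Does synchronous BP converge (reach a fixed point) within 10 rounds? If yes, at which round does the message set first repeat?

NOT CONVERGED within 10 rounds

init: all messages = 𝟙 over 3 values
r1 m[φ0→wind] = [0, 3, 0]
r1 m[φ0→sun] = [4, 0, 1]
r1 m[φ1→cld] = [4, 0, 3]
r1 m[φ1→sun] = [3, 0, 6]
r1 m[φ2→wind] = [1, 0, 3]
r1 m[φ2→rain] = [0, 5, 3]
r1 m[φ3→wind] = [0, 3, 0]
r1 m[φ3→cld] = [0, 0, 3]
r1 m[φ4→rain] = [6, 4, 2]
r1 m[φ4→cld] = [7, 4, 2]
r1 m[φ5→wind] = [2, 0, 6]
r1 m[φ5→cld] = [0, 2, 2]
r1 m[wind→φ0] = [0, 0, 0]
r1 m[wind→φ2] = [0, 0, 0]
r1 m[wind→φ3] = [0, 0, 0]
r1 m[wind→φ5] = [0, 0, 0]
r1 m[rain→φ2] = [0, 0, 0]
r1 m[rain→φ4] = [0, 0, 0]
r1 m[cld→φ1] = [0, 0, 0]
r1 m[cld→φ3] = [0, 0, 0]
r1 m[cld→φ4] = [0, 0, 0]
r1 m[cld→φ5] = [0, 0, 0]
r1 m[sun→φ0] = [0, 0, 0]
r1 m[sun→φ1] = [0, 0, 0]
r2 m[φ0→wind] = [0, 3, 0]
r2 m[φ0→sun] = [4, 0, 1]
r2 m[φ1→cld] = [4, 0, 3]
r2 m[φ1→sun] = [3, 0, 6]
r2 m[φ2→wind] = [1, 0, 3]
r2 m[φ2→rain] = [0, 5, 3]
r2 m[φ3→wind] = [0, 3, 0]
r2 m[φ3→cld] = [0, 0, 3]
r2 m[φ4→rain] = [6, 4, 2]
r2 m[φ4→cld] = [7, 4, 2]
r2 m[φ5→wind] = [2, 0, 6]
r2 m[φ5→cld] = [0, 2, 2]
r2 m[wind→φ0] = [3, 3, 9]
r2 m[wind→φ2] = [2, 6, 6]
r2 m[wind→φ3] = [3, 3, 9]
r2 m[wind→φ5] = [1, 6, 3]
r2 m[rain→φ2] = [6, 4, 2]
r2 m[rain→φ4] = [0, 5, 3]
r2 m[cld→φ1] = [7, 6, 7]
r2 m[cld→φ3] = [11, 6, 7]
r2 m[cld→φ4] = [4, 2, 8]
r2 m[cld→φ5] = [11, 4, 8]
r2 m[sun→φ0] = [3, 0, 6]
r2 m[sun→φ1] = [4, 0, 1]
r3 m[φ0→wind] = [0, 4, 0]
r3 m[φ0→sun] = [7, 3, 4]
r3 m[φ1→cld] = [5, 0, 3]
r3 m[φ1→sun] = [9, 6, 13]
r3 m[φ2→wind] = [7, 6, 5]
r3 m[φ2→rain] = [3, 11, 9]
r3 m[φ3→wind] = [11, 10, 6]
r3 m[φ3→cld] = [3, 7, 6]
r3 m[φ4→rain] = [10, 6, 10]
r3 m[φ4→cld] = [7, 8, 5]
r3 m[φ5→wind] = [10, 6, 11]
r3 m[φ5→cld] = [6, 8, 3]
r3 m[wind→φ0] = [3, 3, 9]
r3 m[wind→φ2] = [2, 6, 6]
r3 m[wind→φ3] = [3, 3, 9]
r3 m[wind→φ5] = [1, 6, 3]
r3 m[rain→φ2] = [6, 4, 2]
r3 m[rain→φ4] = [0, 5, 3]
r3 m[cld→φ1] = [7, 6, 7]
r3 m[cld→φ3] = [11, 6, 7]
r3 m[cld→φ4] = [4, 2, 8]
r3 m[cld→φ5] = [11, 4, 8]
r3 m[sun→φ0] = [3, 0, 6]
r3 m[sun→φ1] = [4, 0, 1]
r4 m[φ0→wind] = [0, 4, 0]
r4 m[φ0→sun] = [7, 3, 4]
r4 m[φ1→cld] = [5, 0, 3]
r4 m[φ1→sun] = [9, 6, 13]
r4 m[φ2→wind] = [7, 6, 5]
r4 m[φ2→rain] = [3, 11, 9]
r4 m[φ3→wind] = [11, 10, 6]
r4 m[φ3→cld] = [3, 7, 6]
r4 m[φ4→rain] = [10, 6, 10]
r4 m[φ4→cld] = [7, 8, 5]
r4 m[φ5→wind] = [10, 6, 11]
r4 m[φ5→cld] = [6, 8, 3]
r4 m[wind→φ0] = [28, 22, 22]
r4 m[wind→φ2] = [21, 20, 17]
r4 m[wind→φ3] = [17, 16, 16]
r4 m[wind→φ5] = [18, 20, 11]
r4 m[rain→φ2] = [10, 6, 10]
r4 m[rain→φ4] = [3, 11, 9]
r4 m[cld→φ1] = [16, 23, 14]
r4 m[cld→φ3] = [18, 16, 11]
r4 m[cld→φ4] = [14, 15, 12]
r4 m[cld→φ5] = [15, 15, 14]
r4 m[sun→φ0] = [9, 6, 13]
r4 m[sun→φ1] = [7, 3, 4]
r5 m[φ0→wind] = [6, 10, 6]
r5 m[φ0→sun] = [29, 22, 23]
r5 m[φ1→cld] = [8, 3, 6]
r5 m[φ1→sun] = [20, 17, 20]
r5 m[φ2→wind] = [11, 10, 11]
r5 m[φ2→rain] = [20, 22, 20]
r5 m[φ3→wind] = [18, 14, 15]
r5 m[φ3→cld] = [17, 16, 19]
r5 m[φ4→rain] = [18, 18, 14]
r5 m[φ4→cld] = [10, 11, 9]
r5 m[φ5→wind] = [16, 15, 20]
r5 m[φ5→cld] = [20, 18, 17]
r5 m[wind→φ0] = [28, 22, 22]
r5 m[wind→φ2] = [21, 20, 17]
r5 m[wind→φ3] = [17, 16, 16]
r5 m[wind→φ5] = [18, 20, 11]
r5 m[rain→φ2] = [10, 6, 10]
r5 m[rain→φ4] = [3, 11, 9]
r5 m[cld→φ1] = [16, 23, 14]
r5 m[cld→φ3] = [18, 16, 11]
r5 m[cld→φ4] = [14, 15, 12]
r5 m[cld→φ5] = [15, 15, 14]
r5 m[sun→φ0] = [9, 6, 13]
r5 m[sun→φ1] = [7, 3, 4]
r6 m[φ0→wind] = [6, 10, 6]
r6 m[φ0→sun] = [29, 22, 23]
r6 m[φ1→cld] = [8, 3, 6]
r6 m[φ1→sun] = [20, 17, 20]
r6 m[φ2→wind] = [11, 10, 11]
r6 m[φ2→rain] = [20, 22, 20]
r6 m[φ3→wind] = [18, 14, 15]
r6 m[φ3→cld] = [17, 16, 19]
r6 m[φ4→rain] = [18, 18, 14]
r6 m[φ4→cld] = [10, 11, 9]
r6 m[φ5→wind] = [16, 15, 20]
r6 m[φ5→cld] = [20, 18, 17]
r6 m[wind→φ0] = [45, 39, 46]
r6 m[wind→φ2] = [40, 39, 41]
r6 m[wind→φ3] = [33, 35, 37]
r6 m[wind→φ5] = [35, 34, 32]
r6 m[rain→φ2] = [18, 18, 14]
r6 m[rain→φ4] = [20, 22, 20]
r6 m[cld→φ1] = [47, 45, 45]
r6 m[cld→φ3] = [38, 32, 32]
r6 m[cld→φ4] = [45, 37, 42]
r6 m[cld→φ5] = [35, 30, 34]
r6 m[sun→φ0] = [20, 17, 20]
r6 m[sun→φ1] = [29, 22, 23]
r7 m[φ0→wind] = [17, 21, 17]
r7 m[φ0→sun] = [46, 43, 42]
r7 m[φ1→cld] = [27, 22, 25]
r7 m[φ1→sun] = [48, 45, 51]
r7 m[φ2→wind] = [19, 18, 17]
r7 m[φ2→rain] = [39, 45, 44]
r7 m[φ3→wind] = [38, 35, 32]
r7 m[φ3→cld] = [33, 37, 38]
r7 m[φ4→rain] = [45, 41, 44]
r7 m[φ4→cld] = [27, 26, 22]
r7 m[φ5→wind] = [36, 32, 37]
r7 m[φ5→cld] = [34, 36, 37]
r7 m[wind→φ0] = [45, 39, 46]
r7 m[wind→φ2] = [40, 39, 41]
r7 m[wind→φ3] = [33, 35, 37]
r7 m[wind→φ5] = [35, 34, 32]
r7 m[rain→φ2] = [18, 18, 14]
r7 m[rain→φ4] = [20, 22, 20]
r7 m[cld→φ1] = [47, 45, 45]
r7 m[cld→φ3] = [38, 32, 32]
r7 m[cld→φ4] = [45, 37, 42]
r7 m[cld→φ5] = [35, 30, 34]
r7 m[sun→φ0] = [20, 17, 20]
r7 m[sun→φ1] = [29, 22, 23]
r8 m[φ0→wind] = [17, 21, 17]
r8 m[φ0→sun] = [46, 43, 42]
r8 m[φ1→cld] = [27, 22, 25]
r8 m[φ1→sun] = [48, 45, 51]
r8 m[φ2→wind] = [19, 18, 17]
r8 m[φ2→rain] = [39, 45, 44]
r8 m[φ3→wind] = [38, 35, 32]
r8 m[φ3→cld] = [33, 37, 38]
r8 m[φ4→rain] = [45, 41, 44]
r8 m[φ4→cld] = [27, 26, 22]
r8 m[φ5→wind] = [36, 32, 37]
r8 m[φ5→cld] = [34, 36, 37]
r8 m[wind→φ0] = [93, 85, 86]
r8 m[wind→φ2] = [91, 88, 86]
r8 m[wind→φ3] = [72, 71, 71]
r8 m[wind→φ5] = [74, 74, 66]
r8 m[rain→φ2] = [45, 41, 44]
r8 m[rain→φ4] = [39, 45, 44]
r8 m[cld→φ1] = [94, 99, 97]
r8 m[cld→φ3] = [88, 84, 84]
r8 m[cld→φ4] = [94, 95, 100]
r8 m[cld→φ5] = [87, 85, 85]
r8 m[sun→φ0] = [48, 45, 51]
r8 m[sun→φ1] = [46, 43, 42]
r9 m[φ0→wind] = [45, 49, 45]
r9 m[φ0→sun] = [92, 86, 87]
r9 m[φ1→cld] = [48, 43, 46]
r9 m[φ1→sun] = [98, 99, 102]
r9 m[φ2→wind] = [46, 45, 46]
r9 m[φ2→rain] = [88, 91, 89]
r9 m[φ3→wind] = [88, 87, 84]
r9 m[φ3→cld] = [72, 71, 74]
r9 m[φ4→rain] = [101, 99, 102]
r9 m[φ4→cld] = [46, 47, 45]
r9 m[φ5→wind] = [87, 87, 91]
r9 m[φ5→cld] = [74, 73, 72]
r9 m[wind→φ0] = [93, 85, 86]
r9 m[wind→φ2] = [91, 88, 86]
r9 m[wind→φ3] = [72, 71, 71]
r9 m[wind→φ5] = [74, 74, 66]
r9 m[rain→φ2] = [45, 41, 44]
r9 m[rain→φ4] = [39, 45, 44]
r9 m[cld→φ1] = [94, 99, 97]
r9 m[cld→φ3] = [88, 84, 84]
r9 m[cld→φ4] = [94, 95, 100]
r9 m[cld→φ5] = [87, 85, 85]
r9 m[sun→φ0] = [48, 45, 51]
r9 m[sun→φ1] = [46, 43, 42]
r10 m[φ0→wind] = [45, 49, 45]
r10 m[φ0→sun] = [92, 86, 87]
r10 m[φ1→cld] = [48, 43, 46]
r10 m[φ1→sun] = [98, 99, 102]
r10 m[φ2→wind] = [46, 45, 46]
r10 m[φ2→rain] = [88, 91, 89]
r10 m[φ3→wind] = [88, 87, 84]
r10 m[φ3→cld] = [72, 71, 74]
r10 m[φ4→rain] = [101, 99, 102]
r10 m[φ4→cld] = [46, 47, 45]
r10 m[φ5→wind] = [87, 87, 91]
r10 m[φ5→cld] = [74, 73, 72]
r10 m[wind→φ0] = [221, 219, 221]
r10 m[wind→φ2] = [220, 223, 220]
r10 m[wind→φ3] = [178, 181, 182]
r10 m[wind→φ5] = [179, 181, 175]
r10 m[rain→φ2] = [101, 99, 102]
r10 m[rain→φ4] = [88, 91, 89]
r10 m[cld→φ1] = [192, 191, 191]
r10 m[cld→φ3] = [168, 163, 163]
r10 m[cld→φ4] = [194, 187, 192]
r10 m[cld→φ5] = [166, 161, 165]
r10 m[sun→φ0] = [98, 99, 102]
r10 m[sun→φ1] = [92, 86, 87]
no fixed point within 10 rounds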